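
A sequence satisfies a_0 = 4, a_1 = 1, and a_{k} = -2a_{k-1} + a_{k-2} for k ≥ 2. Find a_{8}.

The ordinary generating function has denominator 1 + 2t - t^2.
Iterating the recurrence: a_0,…,a_{8} = 4, 1, 2, -3, 8, -19, 46, -111, 268.

268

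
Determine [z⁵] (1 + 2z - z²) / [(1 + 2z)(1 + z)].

The denominator gives the recurrence a_n = −3a_(n−1) − 2a_(n−2) for n ≥ 3; the numerator fixes a_0 = 1, a_1 = -1, a_2 = 0.
Iterating: 1, -1, 0, 2, -6, 14, so a_5 = 14.

14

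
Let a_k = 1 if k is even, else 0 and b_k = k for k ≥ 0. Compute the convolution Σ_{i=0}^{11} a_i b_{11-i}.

Write out a_i and b_{11-i} for i = 0,…,11 and sum the products.
Σ = 1·11 + 0·10 + 1·9 + 0·8 + 1·7 + 0·6 + 1·5 + 0·4 + 1·3 + 0·2 + 1·1 + 0·0 = 36.

36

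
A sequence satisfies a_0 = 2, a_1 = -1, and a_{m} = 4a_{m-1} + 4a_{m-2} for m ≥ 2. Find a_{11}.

The ordinary generating function has denominator 1 - 4y - 4y^2.
Iterating the recurrence: a_0,…,a_{11} = 2, -1, 4, 12, 64, 304, 1472, 7104, 34304, 165632, 799744, 3861504.

3861504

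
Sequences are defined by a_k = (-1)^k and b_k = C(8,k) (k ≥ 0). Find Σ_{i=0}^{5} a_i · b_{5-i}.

21

Write out a_i and b_{5-i} for i = 0,…,5 and sum the products.
Σ = 1·56 − 1·70 + 1·56 − 1·28 + 1·8 − 1·1 = 21.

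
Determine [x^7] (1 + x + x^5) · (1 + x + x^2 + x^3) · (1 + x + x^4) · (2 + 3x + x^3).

(1 + x + x^5) has coefficients 1,1,0,0,0,1 for degrees 0…5.
(1 + x + x^2 + x^3) has coefficients 1,1,1,1,0,0,0,0 for degrees 0…7.
Multiplying by (1 + x + x^4) gives running coefficients 1,2,2,2,2,1,1,1 for degrees 0…7.
Finally multiplying by (2 + 3x + x^3), the product of all factors after the first has coefficients 2,7,10,11,12,10,7,7 for degrees 0…7.
[x^7] = 1·7 + 1·7 + 1·10 = 24.

24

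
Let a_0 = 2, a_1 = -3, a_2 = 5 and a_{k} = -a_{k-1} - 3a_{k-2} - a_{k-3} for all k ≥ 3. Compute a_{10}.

The ordinary generating function has denominator 1 + z + 3z^2 + z^3.
Iterating the recurrence: a_0,…,a_{10} = 2, -3, 5, 2, -14, 3, 37, -32, -82, 141, 137.

137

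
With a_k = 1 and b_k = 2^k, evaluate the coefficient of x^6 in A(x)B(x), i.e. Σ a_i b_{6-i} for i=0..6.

127

Write out a_i and b_{6-i} for i = 0,…,6 and sum the products.
Σ = 1·64 + 1·32 + 1·16 + 1·8 + 1·4 + 1·2 + 1·1 = 127.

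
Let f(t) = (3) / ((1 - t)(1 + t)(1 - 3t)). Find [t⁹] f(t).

Partial fractions give a closed form: a_n = (-3/4)·1^n + (3/8)·(-1)^n + (27/8)·3^n.
At n = 9: a_9 = 66429.

66429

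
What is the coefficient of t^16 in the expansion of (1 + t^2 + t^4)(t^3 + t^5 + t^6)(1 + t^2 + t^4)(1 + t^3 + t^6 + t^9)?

(1 + t^2 + t^4) has coefficients 1,0,1,0,1 for degrees 0…4.
(t^3 + t^5 + t^6) has coefficients 0,0,0,1,0,1,1,0,0,0,0,0,0,0,0,0,0 for degrees 0…16.
Multiplying by (1 + t^2 + t^4) gives running coefficients 0,0,0,1,0,2,1,2,1,1,1,0,0,0,0,0,0 for degrees 0…16.
Finally multiplying by (1 + t^3 + t^6 + t^9), the product of all factors after the first has coefficients 0,0,0,1,0,2,2,2,3,3,3,3,3,3,3,2,3 for degrees 0…16.
[t^16] = 1·3 + 1·3 + 1·3 = 9.

9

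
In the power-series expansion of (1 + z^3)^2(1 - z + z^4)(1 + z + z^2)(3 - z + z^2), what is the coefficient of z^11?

3

(1 + z^3)^2 has coefficients 1,0,0,2,0,0,1 for degrees 0…6.
(1 - z + z^4) has coefficients 1,-1,0,0,1,0,0,0,0,0,0,0 for degrees 0…11.
Multiplying by (1 + z + z^2) gives running coefficients 1,0,0,-1,1,1,1,0,0,0,0,0 for degrees 0…11.
Finally multiplying by (3 - z + z^2), the product of all factors after the first has coefficients 3,-1,1,-3,4,1,3,0,1,0,0,0 for degrees 0…11.
[z^11] = 1·0 + 2·1 + 1·1 = 3.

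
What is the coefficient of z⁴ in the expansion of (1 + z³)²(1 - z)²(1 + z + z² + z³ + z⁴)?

(1 + z³)² has coefficients 1,0,0,2,0 for degrees 0…4.
(1 - z)² has coefficients 1,-2,1,0,0 for degrees 0…4.
Finally multiplying by (1 + z + z² + z³ + z⁴), the product of all factors after the first has coefficients 1,-1,0,0,0 for degrees 0…4.
[z⁴] = 1·0 + 2·(-1) = -2.

-2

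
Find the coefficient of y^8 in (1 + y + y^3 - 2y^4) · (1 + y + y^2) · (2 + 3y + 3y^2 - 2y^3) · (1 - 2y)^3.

-106

(1 + y + y^3 - 2y^4) has coefficients 1,1,0,1,-2 for degrees 0…4.
(1 + y + y^2) has coefficients 1,1,1,0,0,0,0,0,0 for degrees 0…8.
Multiplying by (2 + 3y + 3y^2 - 2y^3) gives running coefficients 2,5,8,4,1,-2,0,0,0 for degrees 0…8.
Finally multiplying by (1 - 2y)^3, the product of all factors after the first has coefficients 2,-7,2,0,33,-24,-8,-32,16 for degrees 0…8.
[y^8] = 1·16 + 1·(-32) + 1·(-24) − 2·33 = -106.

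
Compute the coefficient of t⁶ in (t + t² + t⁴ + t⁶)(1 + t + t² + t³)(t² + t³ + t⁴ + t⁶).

7

(t + t² + t⁴ + t⁶) has coefficients 0,1,1,0,1,0,1 for degrees 0…6.
(1 + t + t² + t³) has coefficients 1,1,1,1,0,0,0 for degrees 0…6.
Finally multiplying by (t² + t³ + t⁴ + t⁶), the product of all factors after the first has coefficients 0,0,1,2,3,3,3 for degrees 0…6.
[t⁶] = 1·3 + 1·3 + 1·1 + 1·0 = 7.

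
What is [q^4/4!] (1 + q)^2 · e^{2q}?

The EGF product rule gives c_4 = Σ_{k_1+k_2=4} C(4; k_1,k_2) · ∏ g_i(k_i), where (1+q)^2 gives the falling factorial (2)_k; e^{2q} gives (2)^k.
g_1(k) for k = 0…4: 1, 2, 2, 0, 0.
g_2(k) for k = 0…4: 1, 2, 4, 8, 16.
c_4 = Σ_k C(4,k)·g_1(k)·g_2(4−k) = 1·1·16 + 4·2·8 + 6·2·4 = 16 + 64 + 48 = 128.

128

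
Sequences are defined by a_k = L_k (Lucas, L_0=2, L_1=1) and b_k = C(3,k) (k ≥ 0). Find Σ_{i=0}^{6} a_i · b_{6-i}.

The convolution is the t^6 coefficient of A(t)B(t).
Σ = 2·0 + 1·0 + 3·0 + 4·1 + 7·3 + 11·3 + 18·1 = 76.

76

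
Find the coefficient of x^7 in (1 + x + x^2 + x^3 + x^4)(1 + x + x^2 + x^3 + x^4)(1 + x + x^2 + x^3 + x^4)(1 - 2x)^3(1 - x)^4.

-54

(1 + x + x^2 + x^3 + x^4) has coefficients 1,1,1,1,1 for degrees 0…4.
(1 + x + x^2 + x^3 + x^4) has coefficients 1,1,1,1,1,0,0,0 for degrees 0…7.
Multiplying by (1 + x + x^2 + x^3 + x^4) gives running coefficients 1,2,3,4,5,4,3,2 for degrees 0…7.
Multiplying by (1 - 2x)^3 gives running coefficients 1,-4,3,2,1,-2,7,-8 for degrees 0…7.
Finally multiplying by (1 - x)^4, the product of all factors after the first has coefficients 1,-8,25,-38,28,-10,16,-50 for degrees 0…7.
[x^7] = 1·(-50) + 1·16 + 1·(-10) + 1·28 + 1·(-38) = -54.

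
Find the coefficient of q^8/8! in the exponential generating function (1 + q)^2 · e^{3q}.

82377

The EGF product rule gives c_8 = Σ_{k_1+k_2=8} C(8; k_1,k_2) · ∏ g_i(k_i), where (1+q)^2 gives the falling factorial (2)_k; e^{3q} gives (3)^k.
g_1(k) for k = 0…8: 1, 2, 2, 0, 0, 0, 0, 0, 0.
g_2(k) for k = 0…8: 1, 3, 9, 27, 81, 243, 729, 2187, 6561.
c_8 = Σ_k C(8,k)·g_1(k)·g_2(8−k) = 1·1·6561 + 8·2·2187 + 28·2·729 = 6561 + 34992 + 40824 = 82377.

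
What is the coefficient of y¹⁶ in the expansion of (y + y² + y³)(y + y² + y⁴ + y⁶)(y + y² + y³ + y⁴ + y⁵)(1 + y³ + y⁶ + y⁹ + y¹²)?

20

(y + y² + y³) has coefficients 0,1,1,1 for degrees 0…3.
(y + y² + y⁴ + y⁶) has coefficients 0,1,1,0,1,0,1,0,0,0,0,0,0,0,0,0,0 for degrees 0…16.
Multiplying by (y + y² + y³ + y⁴ + y⁵) gives running coefficients 0,0,1,2,2,3,3,3,2,2,1,1,0,0,0,0,0 for degrees 0…16.
Finally multiplying by (1 + y³ + y⁶ + y⁹ + y¹²), the product of all factors after the first has coefficients 0,0,1,2,2,4,5,5,6,7,6,7,7,6,7,7,6 for degrees 0…16.
[y¹⁶] = 1·7 + 1·7 + 1·6 = 20.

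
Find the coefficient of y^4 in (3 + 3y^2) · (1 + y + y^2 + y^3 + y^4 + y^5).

6

(3 + 3y^2) has coefficients 3,0,3 for degrees 0…2.
(1 + y + y^2 + y^3 + y^4 + y^5) has coefficients 1,1,1,1,1 for degrees 0…4.
[y^4] = 3·1 + 3·1 = 6.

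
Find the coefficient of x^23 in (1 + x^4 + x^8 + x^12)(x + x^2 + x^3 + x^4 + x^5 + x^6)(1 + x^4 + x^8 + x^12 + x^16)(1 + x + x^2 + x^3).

(1 + x^4 + x^8 + x^12) has coefficients 1,0,0,0,1,0,0,0,1,0,0,0,1 for degrees 0…12.
(x + x^2 + x^3 + x^4 + x^5 + x^6) has coefficients 0,1,1,1,1,1,1,0,0,0,0,0,0,0,0,0,0,0,0,0,0,0,0,0 for degrees 0…23.
Multiplying by (1 + x^4 + x^8 + x^12 + x^16) gives running coefficients 0,1,1,1,1,2,2,1,1,2,2,1,1,2,2,1,1,2,2,1,1,1,1,0 for degrees 0…23.
Finally multiplying by (1 + x + x^2 + x^3), the product of all factors after the first has coefficients 0,1,2,3,4,5,6,6,6,6,6,6,6,6,6,6,6,6,6,6,6,5,4,3 for degrees 0…23.
[x^23] = 1·3 + 1·6 + 1·6 + 1·6 = 21.

21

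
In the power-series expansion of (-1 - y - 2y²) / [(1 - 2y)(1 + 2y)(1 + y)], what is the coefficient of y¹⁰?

-1706

Partial fractions give a closed form: a_n = (-2/3)·2^n + (-1)·(-2)^n + (2/3)·(-1)^n.
At n = 10: a_10 = -1706.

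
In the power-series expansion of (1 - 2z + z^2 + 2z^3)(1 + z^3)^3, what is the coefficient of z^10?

-2

(1 - 2z + z^2 + 2z^3) has coefficients 1,-2,1,2 for degrees 0…3.
(1 + z^3)^3 has coefficients 1,0,0,3,0,0,3,0,0,1,0 for degrees 0…10.
[z^10] = 1·0 − 2·1 + 1·0 + 2·0 = -2.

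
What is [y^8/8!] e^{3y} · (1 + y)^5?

2180601

The EGF product rule gives c_8 = Σ_{k_1+k_2=8} C(8; k_1,k_2) · ∏ g_i(k_i), where e^{3y} gives (3)^k; (1+y)^5 gives the falling factorial (5)_k.
g_1(k) for k = 0…8: 1, 3, 9, 27, 81, 243, 729, 2187, 6561.
g_2(k) for k = 0…8: 1, 5, 20, 60, 120, 120, 0, 0, 0.
c_8 = Σ_k C(8,k)·g_1(k)·g_2(8−k) = 56·27·120 + 70·81·120 + 56·243·60 + 28·729·20 + 8·2187·5 + 1·6561·1 = 181440 + 680400 + 816480 + 408240 + 87480 + 6561 = 2180601.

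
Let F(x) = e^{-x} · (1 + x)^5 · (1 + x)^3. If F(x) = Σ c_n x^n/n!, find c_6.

-887

The EGF product rule gives c_6 = Σ_{k_1+k_2+k_3=6} C(6; k_1,k_2,k_3) · ∏ g_i(k_i), where e^{-x} gives (-1)^k; (1+x)^5 gives the falling factorial (5)_k; (1+x)^3 gives the falling factorial (3)_k.
g_1(k) for k = 0…6: 1, -1, 1, -1, 1, -1, 1.
g_2(k) for k = 0…6: 1, 5, 20, 60, 120, 120, 0.
g_3(k) for k = 0…6: 1, 3, 6, 6, 0, 0, 0.
First combine the last two factors: h(k) = Σ_j C(k,j)·g_2(j)·g_3(k−j) for k = 0…6: 1, 8, 56, 336, 1680, 6720, 20160.
c_6 = Σ_k C(6,k)·g_1(k)·h(6−k) = 1·1·20160 + 6·(-1)·6720 + 15·1·1680 + 20·(-1)·336 + 15·1·56 + 6·(-1)·8 + 1·1·1 = 20160 − 40320 + 25200 − 6720 + 840 − 48 + 1 = -887.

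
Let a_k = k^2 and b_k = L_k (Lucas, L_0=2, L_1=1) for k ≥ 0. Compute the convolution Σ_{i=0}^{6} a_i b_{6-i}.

220

This is [x^6] in the product of the two ordinary generating functions.
Σ = 0·18 + 1·11 + 4·7 + 9·4 + 16·3 + 25·1 + 36·2 = 220.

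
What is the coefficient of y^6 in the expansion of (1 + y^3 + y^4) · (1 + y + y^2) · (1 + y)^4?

(1 + y^3 + y^4) has coefficients 1,0,0,1,1 for degrees 0…4.
(1 + y + y^2) has coefficients 1,1,1,0,0,0,0 for degrees 0…6.
Finally multiplying by (1 + y)^4, the product of all factors after the first has coefficients 1,5,11,14,11,5,1 for degrees 0…6.
[y^6] = 1·1 + 1·14 + 1·11 = 26.

26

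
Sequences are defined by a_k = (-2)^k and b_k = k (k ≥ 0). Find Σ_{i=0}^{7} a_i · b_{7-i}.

31

The convolution is the x^7 coefficient of A(x)B(x).
Σ = 1·7 − 2·6 + 4·5 − 8·4 + 16·3 − 32·2 + 64·1 − 128·0 = 31.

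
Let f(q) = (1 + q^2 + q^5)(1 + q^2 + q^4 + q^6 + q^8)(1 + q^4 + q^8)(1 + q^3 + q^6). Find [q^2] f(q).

(1 + q^2 + q^5) has coefficients 1,0,1 for degrees 0…2.
(1 + q^2 + q^4 + q^6 + q^8) has coefficients 1,0,1 for degrees 0…2.
Multiplying by (1 + q^4 + q^8) gives running coefficients 1,0,1 for degrees 0…2.
Finally multiplying by (1 + q^3 + q^6), the product of all factors after the first has coefficients 1,0,1 for degrees 0…2.
[q^2] = 1·1 + 1·1 = 2.

2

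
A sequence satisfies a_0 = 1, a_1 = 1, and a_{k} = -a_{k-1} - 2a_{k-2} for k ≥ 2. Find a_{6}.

The ordinary generating function has denominator 1 + q + 2q^2.
Iterating the recurrence: a_0,…,a_{6} = 1, 1, -3, 1, 5, -7, -3.

-3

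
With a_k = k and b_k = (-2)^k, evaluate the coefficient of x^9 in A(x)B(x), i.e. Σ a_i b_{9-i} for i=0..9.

The convolution is the t^9 coefficient of A(t)B(t).
Σ = 0·(-512) + 1·256 + 2·(-128) + 3·64 + 4·(-32) + 5·16 + 6·(-8) + 7·4 + 8·(-2) + 9·1 = 117.

117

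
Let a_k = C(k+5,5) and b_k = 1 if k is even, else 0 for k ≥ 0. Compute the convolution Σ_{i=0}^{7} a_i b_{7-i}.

Write out a_i and b_{7-i} for i = 0,…,7 and sum the products.
Σ = 1·0 + 6·1 + 21·0 + 56·1 + 126·0 + 252·1 + 462·0 + 792·1 = 1106.

1106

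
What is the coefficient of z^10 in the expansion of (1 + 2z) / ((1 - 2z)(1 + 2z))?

1024

The denominator gives the recurrence a_n = 4a_(n−2) for n ≥ 2; the numerator fixes a_0 = 1, a_1 = 2.
Iterating: 1, 2, 4, 8, 16, 32, 64, 128, 256, 512, 1024, so a_10 = 1024.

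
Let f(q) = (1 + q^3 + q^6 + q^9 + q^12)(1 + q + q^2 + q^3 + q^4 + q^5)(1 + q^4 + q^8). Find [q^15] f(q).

(1 + q^3 + q^6 + q^9 + q^12) has coefficients 1,0,0,1,0,0,1,0,0,1,0,0,1 for degrees 0…12.
(1 + q + q^2 + q^3 + q^4 + q^5) has coefficients 1,1,1,1,1,1,0,0,0,0,0,0,0,0,0,0 for degrees 0…15.
Finally multiplying by (1 + q^4 + q^8), the product of all factors after the first has coefficients 1,1,1,1,2,2,1,1,2,2,1,1,1,1,0,0 for degrees 0…15.
[q^15] = 1·0 + 1·1 + 1·2 + 1·1 + 1·1 = 5.

5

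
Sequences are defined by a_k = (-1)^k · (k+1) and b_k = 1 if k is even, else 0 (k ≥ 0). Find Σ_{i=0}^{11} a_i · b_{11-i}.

-42

This is [x^11] in the product of the two ordinary generating functions.
Σ = 1·0 − 2·1 + 3·0 − 4·1 + 5·0 − 6·1 + 7·0 − 8·1 + 9·0 − 10·1 + 11·0 − 12·1 = -42.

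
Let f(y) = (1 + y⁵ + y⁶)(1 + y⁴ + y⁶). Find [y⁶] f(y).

(1 + y⁵ + y⁶) has coefficients 1,0,0,0,0,1,1 for degrees 0…6.
(1 + y⁴ + y⁶) has coefficients 1,0,0,0,1,0,1 for degrees 0…6.
[y⁶] = 1·1 + 1·0 + 1·1 = 2.

2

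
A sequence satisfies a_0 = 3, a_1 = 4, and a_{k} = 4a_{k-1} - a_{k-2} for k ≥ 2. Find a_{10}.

The ordinary generating function has denominator 1 - 4y + y^2.
Iterating the recurrence: a_0,…,a_{10} = 3, 4, 13, 48, 179, 668, 2493, 9304, 34723, 129588, 483629.

483629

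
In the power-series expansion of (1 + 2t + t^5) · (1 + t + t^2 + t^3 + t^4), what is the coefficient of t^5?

(1 + 2t + t^5) has coefficients 1,2,0,0,0,1 for degrees 0…5.
(1 + t + t^2 + t^3 + t^4) has coefficients 1,1,1,1,1,0 for degrees 0…5.
[t^5] = 1·0 + 2·1 + 1·1 = 3.

3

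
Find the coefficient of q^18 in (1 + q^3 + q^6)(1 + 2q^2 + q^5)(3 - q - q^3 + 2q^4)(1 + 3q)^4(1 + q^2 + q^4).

941

(1 + q^3 + q^6) has coefficients 1,0,0,1,0,0,1 for degrees 0…6.
(1 + 2q^2 + q^5) has coefficients 1,0,2,0,0,1,0,0,0,0,0,0,0,0,0,0,0,0,0 for degrees 0…18.
Multiplying by (3 - q - q^3 + 2q^4) gives running coefficients 3,-1,6,-3,2,1,3,0,-1,2,0,0,0,0,0,0,0,0,0 for degrees 0…18.
Multiplying by (1 + 3q)^4 gives running coefficients 3,35,156,339,425,430,285,63,431,395,213,0,135,162,0,0,0,0,0 for degrees 0…18.
Finally multiplying by (1 + q^2 + q^4), the product of all factors after the first has coefficients 3,35,159,374,584,804,866,832,1141,888,929,458,779,557,348,162,135,162,0 for degrees 0…18.
[q^18] = 1·0 + 1·162 + 1·779 = 941.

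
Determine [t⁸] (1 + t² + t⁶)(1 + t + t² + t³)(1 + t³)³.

10

(1 + t² + t⁶) has coefficients 1,0,1,0,0,0,1 for degrees 0…6.
(1 + t + t² + t³) has coefficients 1,1,1,1,0,0,0,0,0 for degrees 0…8.
Finally multiplying by (1 + t³)³, the product of all factors after the first has coefficients 1,1,1,4,3,3,6,3,3 for degrees 0…8.
[t⁸] = 1·3 + 1·6 + 1·1 = 10.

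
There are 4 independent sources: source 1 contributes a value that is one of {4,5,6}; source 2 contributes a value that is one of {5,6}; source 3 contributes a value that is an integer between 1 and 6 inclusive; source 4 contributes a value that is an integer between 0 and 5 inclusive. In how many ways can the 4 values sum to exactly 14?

21

The generating function for the choices is (y⁴ + y⁵ + y⁶)·(y⁵ + y⁶)·(y + y² + y³ + y⁴ + y⁵ + y⁶)·(1 + y + y² + y³ + y⁴ + y⁵); the count is [y¹⁴].
(y⁴ + y⁵ + y⁶) has coefficients 0,0,0,0,1,1,1 for degrees 0…6.
(y⁵ + y⁶) has coefficients 0,0,0,0,0,1,1,0,0,0,0,0,0,0,0 for degrees 0…14.
Multiplying by (y + y² + y³ + y⁴ + y⁵ + y⁶) gives running coefficients 0,0,0,0,0,0,1,2,2,2,2,2,1,0,0 for degrees 0…14.
Finally multiplying by (1 + y + y² + y³ + y⁴ + y⁵), the product of all factors after the first has coefficients 0,0,0,0,0,0,1,3,5,7,9,11,11,9,7 for degrees 0…14.
[y¹⁴] = 1·9 + 1·7 + 1·5 = 21.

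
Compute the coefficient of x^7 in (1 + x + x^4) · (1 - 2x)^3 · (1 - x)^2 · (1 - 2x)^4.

194

(1 + x + x^4) has coefficients 1,1,0,0,1 for degrees 0…4.
(1 - 2x)^3 has coefficients 1,-6,12,-8,0,0,0,0 for degrees 0…7.
Multiplying by (1 - x)^2 gives running coefficients 1,-8,25,-38,28,-8,0,0 for degrees 0…7.
Finally multiplying by (1 - 2x)^4, the product of all factors after the first has coefficients 1,-16,113,-462,1204,-2072,2352,-1696 for degrees 0…7.
[x^7] = 1·(-1696) + 1·2352 + 1·(-462) = 194.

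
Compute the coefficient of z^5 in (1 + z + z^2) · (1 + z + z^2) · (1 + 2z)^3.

(1 + z + z^2) has coefficients 1,1,1 for degrees 0…2.
(1 + z + z^2) has coefficients 1,1,1,0,0,0 for degrees 0…5.
Finally multiplying by (1 + 2z)^3, the product of all factors after the first has coefficients 1,7,19,26,20,8 for degrees 0…5.
[z^5] = 1·8 + 1·20 + 1·26 = 54.

54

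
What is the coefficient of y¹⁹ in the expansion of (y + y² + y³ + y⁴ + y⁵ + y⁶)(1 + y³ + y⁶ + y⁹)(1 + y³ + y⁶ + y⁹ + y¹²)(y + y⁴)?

15

(y + y² + y³ + y⁴ + y⁵ + y⁶) has coefficients 0,1,1,1,1,1,1 for degrees 0…6.
(1 + y³ + y⁶ + y⁹) has coefficients 1,0,0,1,0,0,1,0,0,1,0,0,0,0,0,0,0,0,0,0 for degrees 0…19.
Multiplying by (1 + y³ + y⁶ + y⁹ + y¹²) gives running coefficients 1,0,0,2,0,0,3,0,0,4,0,0,4,0,0,3,0,0,2,0 for degrees 0…19.
Finally multiplying by (y + y⁴), the product of all factors after the first has coefficients 0,1,0,0,3,0,0,5,0,0,7,0,0,8,0,0,7,0,0,5 for degrees 0…19.
[y¹⁹] = 1·0 + 1·0 + 1·7 + 1·0 + 1·0 + 1·8 = 15.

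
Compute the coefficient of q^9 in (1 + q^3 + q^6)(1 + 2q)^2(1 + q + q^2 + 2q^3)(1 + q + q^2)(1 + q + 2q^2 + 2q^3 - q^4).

(1 + q^3 + q^6) has coefficients 1,0,0,1,0,0,1 for degrees 0…6.
(1 + 2q)^2 has coefficients 1,4,4,0,0,0,0,0,0,0 for degrees 0…9.
Multiplying by (1 + q + q^2 + 2q^3) gives running coefficients 1,5,9,10,12,8,0,0,0,0 for degrees 0…9.
Multiplying by (1 + q + q^2) gives running coefficients 1,6,15,24,31,30,20,8,0,0 for degrees 0…9.
Finally multiplying by (1 + q + 2q^2 + 2q^3 - q^4), the product of all factors after the first has coefficients 1,7,23,53,96,133,145,126,77,26 for degrees 0…9.
[q^9] = 1·26 + 1·145 + 1·53 = 224.

224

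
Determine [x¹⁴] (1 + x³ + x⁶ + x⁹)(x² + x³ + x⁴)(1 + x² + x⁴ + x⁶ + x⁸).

4

(1 + x³ + x⁶ + x⁹) has coefficients 1,0,0,1,0,0,1,0,0,1 for degrees 0…9.
(x² + x³ + x⁴) has coefficients 0,0,1,1,1,0,0,0,0,0,0,0,0,0,0 for degrees 0…14.
Finally multiplying by (1 + x² + x⁴ + x⁶ + x⁸), the product of all factors after the first has coefficients 0,0,1,1,2,1,2,1,2,1,2,1,1,0,0 for degrees 0…14.
[x¹⁴] = 1·0 + 1·1 + 1·2 + 1·1 = 4.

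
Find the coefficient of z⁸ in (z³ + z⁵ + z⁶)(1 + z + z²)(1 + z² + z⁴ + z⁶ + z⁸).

(z³ + z⁵ + z⁶) has coefficients 0,0,0,1,0,1,1 for degrees 0…6.
(1 + z + z²) has coefficients 1,1,1,0,0,0,0,0,0 for degrees 0…8.
Finally multiplying by (1 + z² + z⁴ + z⁶ + z⁸), the product of all factors after the first has coefficients 1,1,2,1,2,1,2,1,2 for degrees 0…8.
[z⁸] = 1·1 + 1·1 + 1·2 = 4.

4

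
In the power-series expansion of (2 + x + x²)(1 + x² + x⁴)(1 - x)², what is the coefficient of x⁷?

(2 + x + x²) has coefficients 2,1,1 for degrees 0…2.
(1 + x² + x⁴) has coefficients 1,0,1,0,1,0,0,0 for degrees 0…7.
Finally multiplying by (1 - x)², the product of all factors after the first has coefficients 1,-2,2,-2,2,-2,1,0 for degrees 0…7.
[x⁷] = 2·0 + 1·1 + 1·(-2) = -1.

-1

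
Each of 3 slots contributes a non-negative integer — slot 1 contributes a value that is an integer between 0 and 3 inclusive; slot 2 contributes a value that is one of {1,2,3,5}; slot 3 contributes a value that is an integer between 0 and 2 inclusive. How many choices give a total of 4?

The generating function for the choices is (1 + z + z^2 + z^3)·(z + z^2 + z^3 + z^5)·(1 + z + z^2); the count is [z^4].
(1 + z + z^2 + z^3) has coefficients 1,1,1,1 for degrees 0…3.
(z + z^2 + z^3 + z^5) has coefficients 0,1,1,1,0 for degrees 0…4.
Finally multiplying by (1 + z + z^2), the product of all factors after the first has coefficients 0,1,2,3,2 for degrees 0…4.
[z^4] = 1·2 + 1·3 + 1·2 + 1·1 = 8.

8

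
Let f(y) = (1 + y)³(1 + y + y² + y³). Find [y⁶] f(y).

(1 + y)³ has coefficients 1,3,3,1 for degrees 0…3.
(1 + y + y² + y³) has coefficients 1,1,1,1,0,0,0 for degrees 0…6.
[y⁶] = 1·0 + 3·0 + 3·0 + 1·1 = 1.

1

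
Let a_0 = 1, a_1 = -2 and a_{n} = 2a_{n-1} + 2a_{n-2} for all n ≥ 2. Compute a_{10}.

-8480

The ordinary generating function has denominator 1 - 2q - 2q^2.
Iterating the recurrence: a_0,…,a_{10} = 1, -2, -2, -8, -20, -56, -152, -416, -1136, -3104, -8480.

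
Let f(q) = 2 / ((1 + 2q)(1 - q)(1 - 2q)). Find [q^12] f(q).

10922

Partial fractions give a closed form: a_n = (2/3)·(-2)^n + (-2/3)·1^n + (2)·2^n.
At n = 12: a_12 = 10922.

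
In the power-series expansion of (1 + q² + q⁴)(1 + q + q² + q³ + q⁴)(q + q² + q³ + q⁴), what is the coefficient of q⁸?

(1 + q² + q⁴) has coefficients 1,0,1,0,1 for degrees 0…4.
(1 + q + q² + q³ + q⁴) has coefficients 1,1,1,1,1,0,0,0,0 for degrees 0…8.
Finally multiplying by (q + q² + q³ + q⁴), the product of all factors after the first has coefficients 0,1,2,3,4,4,3,2,1 for degrees 0…8.
[q⁸] = 1·1 + 1·3 + 1·4 = 8.

8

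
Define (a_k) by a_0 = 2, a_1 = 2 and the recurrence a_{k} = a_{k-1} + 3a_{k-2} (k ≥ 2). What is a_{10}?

5366

The ordinary generating function has denominator 1 - q - 3q^2.
Iterating the recurrence: a_0,…,a_{10} = 2, 2, 8, 14, 38, 80, 194, 434, 1016, 2318, 5366.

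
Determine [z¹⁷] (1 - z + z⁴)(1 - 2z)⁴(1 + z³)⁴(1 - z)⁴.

463

(1 - z + z⁴) has coefficients 1,-1,0,0,1 for degrees 0…4.
(1 - 2z)⁴ has coefficients 1,-8,24,-32,16,0,0,0,0,0,0,0,0,0,0,0,0,0 for degrees 0…17.
Multiplying by (1 + z³)⁴ gives running coefficients 1,-8,24,-28,-16,96,-122,16,144,-188,64,96,-127,56,24,-32,16,0 for degrees 0…17.
Finally multiplying by (1 - z)⁴, the product of all factors after the first has coefficients 1,-12,62,-176,273,-112,-466,1116,-1052,-84,1494,-1848,769,696,-1282,812,-63,-296 for degrees 0…17.
[z¹⁷] = 1·(-296) − 1·(-63) + 1·696 = 463.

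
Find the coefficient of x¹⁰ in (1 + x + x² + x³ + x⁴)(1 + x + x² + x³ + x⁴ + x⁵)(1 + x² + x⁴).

6

(1 + x + x² + x³ + x⁴) has coefficients 1,1,1,1,1 for degrees 0…4.
(1 + x + x² + x³ + x⁴ + x⁵) has coefficients 1,1,1,1,1,1,0,0,0,0,0 for degrees 0…10.
Finally multiplying by (1 + x² + x⁴), the product of all factors after the first has coefficients 1,1,2,2,3,3,2,2,1,1,0 for degrees 0…10.
[x¹⁰] = 1·0 + 1·1 + 1·1 + 1·2 + 1·2 = 6.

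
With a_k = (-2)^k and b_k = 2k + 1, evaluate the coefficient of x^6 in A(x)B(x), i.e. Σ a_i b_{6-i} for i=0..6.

Write out a_i and b_{6-i} for i = 0,…,6 and sum the products.
Σ = 1·13 − 2·11 + 4·9 − 8·7 + 16·5 − 32·3 + 64·1 = 19.

19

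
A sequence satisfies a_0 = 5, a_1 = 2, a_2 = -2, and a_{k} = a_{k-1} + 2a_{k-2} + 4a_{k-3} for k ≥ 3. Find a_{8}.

The ordinary generating function has denominator 1 - y - 2y^2 - 4y^3.
Iterating the recurrence: a_0,…,a_{8} = 5, 2, -2, 22, 26, 62, 202, 430, 1082.

1082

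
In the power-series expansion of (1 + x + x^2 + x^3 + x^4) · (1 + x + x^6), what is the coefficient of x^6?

(1 + x + x^2 + x^3 + x^4) has coefficients 1,1,1,1,1 for degrees 0…4.
(1 + x + x^6) has coefficients 1,1,0,0,0,0,1 for degrees 0…6.
[x^6] = 1·1 + 1·0 + 1·0 + 1·0 + 1·0 = 1.

1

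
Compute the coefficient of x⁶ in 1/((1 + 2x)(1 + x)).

127

Partial fractions give a closed form: a_n = (2)·(-2)^n + (-1)·(-1)^n.
At n = 6: a_6 = 127.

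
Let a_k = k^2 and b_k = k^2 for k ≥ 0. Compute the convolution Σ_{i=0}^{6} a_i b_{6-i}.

This is [x^6] in the product of the two ordinary generating functions.
Σ = 0·36 + 1·25 + 4·16 + 9·9 + 16·4 + 25·1 + 36·0 = 259.

259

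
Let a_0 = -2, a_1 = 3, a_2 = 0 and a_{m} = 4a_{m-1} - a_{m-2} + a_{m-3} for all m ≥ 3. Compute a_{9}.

-13242

The ordinary generating function has denominator 1 - 4t + t^2 - t^3.
Iterating the recurrence: a_0,…,a_{9} = -2, 3, 0, -5, -17, -63, -240, -914, -3479, -13242.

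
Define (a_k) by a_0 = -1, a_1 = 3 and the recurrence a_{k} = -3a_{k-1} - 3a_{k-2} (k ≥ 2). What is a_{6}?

27

The ordinary generating function has denominator 1 + 3q + 3q^2.
Iterating the recurrence: a_0,…,a_{6} = -1, 3, -6, 9, -9, 0, 27.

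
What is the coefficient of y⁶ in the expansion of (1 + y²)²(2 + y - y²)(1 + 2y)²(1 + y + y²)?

32

(1 + y²)² has coefficients 1,0,2,0,1 for degrees 0…4.
(2 + y - y²) has coefficients 2,1,-1,0,0,0,0 for degrees 0…6.
Multiplying by (1 + 2y)² gives running coefficients 2,9,11,0,-4,0,0 for degrees 0…6.
Finally multiplying by (1 + y + y²), the product of all factors after the first has coefficients 2,11,22,20,7,-4,-4 for degrees 0…6.
[y⁶] = 1·(-4) + 2·7 + 1·22 = 32.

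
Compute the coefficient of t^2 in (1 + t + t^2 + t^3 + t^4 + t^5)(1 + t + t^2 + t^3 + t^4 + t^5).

(1 + t + t^2 + t^3 + t^4 + t^5) has coefficients 1,1,1 for degrees 0…2.
(1 + t + t^2 + t^3 + t^4 + t^5) has coefficients 1,1,1 for degrees 0…2.
[t^2] = 1·1 + 1·1 + 1·1 = 3.

3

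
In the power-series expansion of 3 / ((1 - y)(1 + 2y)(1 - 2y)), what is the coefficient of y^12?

Partial fractions give a closed form: a_n = (-1)·1^n + (1)·(-2)^n + (3)·2^n.
At n = 12: a_12 = 16383.

16383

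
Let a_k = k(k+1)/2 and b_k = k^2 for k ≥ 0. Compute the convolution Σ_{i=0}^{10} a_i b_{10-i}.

The convolution is the x^10 coefficient of A(x)B(x).
Σ = 0·100 + 1·81 + 3·64 + 6·49 + 10·36 + 15·25 + 21·16 + 28·9 + 36·4 + 45·1 + 55·0 = 2079.

2079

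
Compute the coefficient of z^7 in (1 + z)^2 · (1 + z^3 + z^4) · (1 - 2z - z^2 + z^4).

-4

(1 + z)^2 has coefficients 1,2,1 for degrees 0…2.
(1 + z^3 + z^4) has coefficients 1,0,0,1,1,0,0,0 for degrees 0…7.
Finally multiplying by (1 - 2z - z^2 + z^4), the product of all factors after the first has coefficients 1,-2,-1,1,0,-3,-1,1 for degrees 0…7.
[z^7] = 1·1 + 2·(-1) + 1·(-3) = -4.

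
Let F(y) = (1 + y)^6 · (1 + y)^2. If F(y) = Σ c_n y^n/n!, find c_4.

The EGF product rule gives c_4 = Σ_{k_1+k_2=4} C(4; k_1,k_2) · ∏ g_i(k_i), where (1+y)^6 gives the falling factorial (6)_k; (1+y)^2 gives the falling factorial (2)_k.
g_1(k) for k = 0…4: 1, 6, 30, 120, 360.
g_2(k) for k = 0…4: 1, 2, 2, 0, 0.
c_4 = Σ_k C(4,k)·g_1(k)·g_2(4−k) = 6·30·2 + 4·120·2 + 1·360·1 = 360 + 960 + 360 = 1680.

1680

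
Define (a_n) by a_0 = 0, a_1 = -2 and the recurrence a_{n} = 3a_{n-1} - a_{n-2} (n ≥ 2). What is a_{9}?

-5168

The ordinary generating function has denominator 1 - 3t + t^2.
Iterating the recurrence: a_0,…,a_{9} = 0, -2, -6, -16, -42, -110, -288, -754, -1974, -5168.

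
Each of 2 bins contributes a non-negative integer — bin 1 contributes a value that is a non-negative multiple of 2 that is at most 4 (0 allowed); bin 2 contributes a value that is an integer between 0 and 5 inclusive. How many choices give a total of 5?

3

The generating function for the choices is (1 + x^2 + x^4)·(1 + x + x^2 + x^3 + x^4 + x^5); the count is [x^5].
(1 + x^2 + x^4) has coefficients 1,0,1,0,1 for degrees 0…4.
(1 + x + x^2 + x^3 + x^4 + x^5) has coefficients 1,1,1,1,1,1 for degrees 0…5.
[x^5] = 1·1 + 1·1 + 1·1 = 3.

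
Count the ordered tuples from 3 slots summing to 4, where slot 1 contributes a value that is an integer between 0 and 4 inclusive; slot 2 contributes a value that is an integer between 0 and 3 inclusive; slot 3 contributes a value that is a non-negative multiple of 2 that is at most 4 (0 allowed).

The generating function for the choices is (1 + t + t^2 + t^3 + t^4)·(1 + t + t^2 + t^3)·(1 + t^2 + t^4); the count is [t^4].
(1 + t + t^2 + t^3 + t^4) has coefficients 1,1,1,1,1 for degrees 0…4.
(1 + t + t^2 + t^3) has coefficients 1,1,1,1,0 for degrees 0…4.
Finally multiplying by (1 + t^2 + t^4), the product of all factors after the first has coefficients 1,1,2,2,2 for degrees 0…4.
[t^4] = 1·2 + 1·2 + 1·2 + 1·1 + 1·1 = 8.

8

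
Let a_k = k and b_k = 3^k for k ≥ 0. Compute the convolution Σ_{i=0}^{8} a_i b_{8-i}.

4916

This is [x^8] in the product of the two ordinary generating functions.
Σ = 0·6561 + 1·2187 + 2·729 + 3·243 + 4·81 + 5·27 + 6·9 + 7·3 + 8·1 = 4916.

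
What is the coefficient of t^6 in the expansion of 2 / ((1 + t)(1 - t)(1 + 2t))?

170

Partial fractions give a closed form: a_n = (-1)·(-1)^n + (1/3)·1^n + (8/3)·(-2)^n.
At n = 6: a_6 = 170.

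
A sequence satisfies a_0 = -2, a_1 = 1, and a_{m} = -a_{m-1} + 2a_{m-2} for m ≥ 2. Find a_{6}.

-65

The ordinary generating function has denominator 1 + q - 2q^2.
Iterating the recurrence: a_0,…,a_{6} = -2, 1, -5, 7, -17, 31, -65.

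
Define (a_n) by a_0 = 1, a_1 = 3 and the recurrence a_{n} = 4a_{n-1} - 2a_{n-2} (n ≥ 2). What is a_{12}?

2141504

The ordinary generating function has denominator 1 - 4t + 2t^2.
Iterating the recurrence: a_0,…,a_{12} = 1, 3, 10, 34, 116, 396, 1352, 4616, 15760, 53808, 183712, 627232, 2141504.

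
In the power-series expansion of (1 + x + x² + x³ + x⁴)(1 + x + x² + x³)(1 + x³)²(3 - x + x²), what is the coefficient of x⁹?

26

(1 + x + x² + x³ + x⁴) has coefficients 1,1,1,1,1 for degrees 0…4.
(1 + x + x² + x³) has coefficients 1,1,1,1,0,0,0,0,0,0 for degrees 0…9.
Multiplying by (1 + x³)² gives running coefficients 1,1,1,3,2,2,3,1,1,1 for degrees 0…9.
Finally multiplying by (3 - x + x²), the product of all factors after the first has coefficients 3,2,3,9,4,7,9,2,5,3 for degrees 0…9.
[x⁹] = 1·3 + 1·5 + 1·2 + 1·9 + 1·7 = 26.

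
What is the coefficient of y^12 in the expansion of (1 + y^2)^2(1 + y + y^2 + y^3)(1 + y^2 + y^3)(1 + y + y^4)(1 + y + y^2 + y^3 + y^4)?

(1 + y^2)^2 has coefficients 1,0,2,0,1 for degrees 0…4.
(1 + y + y^2 + y^3) has coefficients 1,1,1,1,0,0,0,0,0,0,0,0,0 for degrees 0…12.
Multiplying by (1 + y^2 + y^3) gives running coefficients 1,1,2,3,2,2,1,0,0,0,0,0,0 for degrees 0…12.
Multiplying by (1 + y + y^4) gives running coefficients 1,2,3,5,6,5,5,4,2,2,1,0,0 for degrees 0…12.
Finally multiplying by (1 + y + y^2 + y^3 + y^4), the product of all factors after the first has coefficients 1,3,6,11,17,21,24,25,22,18,14,9,5 for degrees 0…12.
[y^12] = 1·5 + 2·14 + 1·22 = 55.

55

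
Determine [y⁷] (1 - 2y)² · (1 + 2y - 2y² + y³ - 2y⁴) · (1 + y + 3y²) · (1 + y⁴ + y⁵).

28

(1 - 2y)² has coefficients 1,-4,4 for degrees 0…2.
(1 + 2y - 2y² + y³ - 2y⁴) has coefficients 1,2,-2,1,-2,0,0,0 for degrees 0…7.
Multiplying by (1 + y + 3y²) gives running coefficients 1,3,3,5,-7,1,-6,0 for degrees 0…7.
Finally multiplying by (1 + y⁴ + y⁵), the product of all factors after the first has coefficients 1,3,3,5,-6,5,0,8 for degrees 0…7.
[y⁷] = 1·8 − 4·0 + 4·5 = 28.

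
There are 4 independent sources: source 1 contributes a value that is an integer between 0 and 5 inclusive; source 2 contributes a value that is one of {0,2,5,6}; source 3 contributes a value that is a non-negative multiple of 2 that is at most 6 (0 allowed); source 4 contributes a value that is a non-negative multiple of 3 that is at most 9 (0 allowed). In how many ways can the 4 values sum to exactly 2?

3

The generating function for the choices is (1 + y + y^2 + y^3 + y^4 + y^5)·(1 + y^2 + y^5 + y^6)·(1 + y^2 + y^4 + y^6)·(1 + y^3 + y^6 + y^9); the count is [y^2].
(1 + y + y^2 + y^3 + y^4 + y^5) has coefficients 1,1,1 for degrees 0…2.
(1 + y^2 + y^5 + y^6) has coefficients 1,0,1 for degrees 0…2.
Multiplying by (1 + y^2 + y^4 + y^6) gives running coefficients 1,0,2 for degrees 0…2.
Finally multiplying by (1 + y^3 + y^6 + y^9), the product of all factors after the first has coefficients 1,0,2 for degrees 0…2.
[y^2] = 1·2 + 1·0 + 1·1 = 3.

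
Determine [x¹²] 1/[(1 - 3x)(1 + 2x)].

Partial fractions give a closed form: a_n = (3/5)·3^n + (2/5)·(-2)^n.
At n = 12: a_12 = 320503.

320503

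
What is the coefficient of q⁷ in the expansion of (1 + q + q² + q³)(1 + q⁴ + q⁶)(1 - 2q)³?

-6

(1 + q + q² + q³) has coefficients 1,1,1,1 for degrees 0…3.
(1 + q⁴ + q⁶) has coefficients 1,0,0,0,1,0,1,0 for degrees 0…7.
Finally multiplying by (1 - 2q)³, the product of all factors after the first has coefficients 1,-6,12,-8,1,-6,13,-14 for degrees 0…7.
[q⁷] = 1·(-14) + 1·13 + 1·(-6) + 1·1 = -6.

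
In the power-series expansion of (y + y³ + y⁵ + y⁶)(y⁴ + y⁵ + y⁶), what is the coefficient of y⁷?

2

(y + y³ + y⁵ + y⁶) has coefficients 0,1,0,1,0,1,1 for degrees 0…6.
(y⁴ + y⁵ + y⁶) has coefficients 0,0,0,0,1,1,1,0 for degrees 0…7.
[y⁷] = 1·1 + 1·1 + 1·0 + 1·0 = 2.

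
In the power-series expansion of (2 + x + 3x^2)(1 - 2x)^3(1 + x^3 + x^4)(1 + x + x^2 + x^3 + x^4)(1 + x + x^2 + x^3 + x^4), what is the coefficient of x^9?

(2 + x + 3x^2) has coefficients 2,1,3 for degrees 0…2.
(1 - 2x)^3 has coefficients 1,-6,12,-8,0,0,0,0,0,0 for degrees 0…9.
Multiplying by (1 + x^3 + x^4) gives running coefficients 1,-6,12,-7,-5,6,4,-8,0,0 for degrees 0…9.
Multiplying by (1 + x + x^2 + x^3 + x^4) gives running coefficients 1,-5,7,0,-5,0,10,-10,-3,2 for degrees 0…9.
Finally multiplying by (1 + x + x^2 + x^3 + x^4), the product of all factors after the first has coefficients 1,-4,3,3,-2,-3,12,-5,-8,-1 for degrees 0…9.
[x^9] = 2·(-1) + 1·(-8) + 3·(-5) = -25.

-25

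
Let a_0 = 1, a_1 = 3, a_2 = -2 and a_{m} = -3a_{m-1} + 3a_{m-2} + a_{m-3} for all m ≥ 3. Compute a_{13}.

The ordinary generating function has denominator 1 + 3z - 3z^2 - z^3.
Iterating the recurrence: a_0,…,a_{13} = 1, 3, -2, 16, -51, 199, -734, 2748, -10247, 38251, -142746, 532744, -1988219, 7420143.

7420143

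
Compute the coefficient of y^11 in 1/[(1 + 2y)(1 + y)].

-4095

Partial fractions give a closed form: a_n = (2)·(-2)^n + (-1)·(-1)^n.
At n = 11: a_11 = -4095.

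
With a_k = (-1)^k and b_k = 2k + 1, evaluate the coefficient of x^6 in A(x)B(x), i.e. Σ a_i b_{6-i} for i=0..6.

Write out a_i and b_{6-i} for i = 0,…,6 and sum the products.
Σ = 1·13 − 1·11 + 1·9 − 1·7 + 1·5 − 1·3 + 1·1 = 7.

7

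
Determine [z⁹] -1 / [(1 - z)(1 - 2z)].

-1023

Partial fractions give a closed form: a_n = (1)·1^n + (-2)·2^n.
At n = 9: a_9 = -1023.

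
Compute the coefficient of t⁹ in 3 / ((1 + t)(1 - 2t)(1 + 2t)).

The denominator gives the recurrence a_n = −a_(n−1) + 4a_(n−2) + 4a_(n−3) for n ≥ 3; the numerator fixes a_0 = 3, a_1 = -3, a_2 = 15.
Iterating: 3, -3, 15, -15, 63, -63, 255, -255, 1023, -1023, so a_9 = -1023.

-1023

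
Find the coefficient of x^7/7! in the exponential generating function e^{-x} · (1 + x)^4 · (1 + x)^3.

The EGF product rule gives c_7 = Σ_{k_1+k_2+k_3=7} C(7; k_1,k_2,k_3) · ∏ g_i(k_i), where e^{-x} gives (-1)^k; (1+x)^4 gives the falling factorial (4)_k; (1+x)^3 gives the falling factorial (3)_k.
g_1(k) for k = 0…7: 1, -1, 1, -1, 1, -1, 1, -1.
g_2(k) for k = 0…7: 1, 4, 12, 24, 24, 0, 0, 0.
g_3(k) for k = 0…7: 1, 3, 6, 6, 0, 0, 0, 0.
First combine the last two factors: h(k) = Σ_j C(k,j)·g_2(j)·g_3(k−j) for k = 0…7: 1, 7, 42, 210, 840, 2520, 5040, 5040.
c_7 = Σ_k C(7,k)·g_1(k)·h(7−k) = 1·1·5040 + 7·(-1)·5040 + 21·1·2520 + 35·(-1)·840 + 35·1·210 + 21·(-1)·42 + 7·1·7 + 1·(-1)·1 = 5040 − 35280 + 52920 − 29400 + 7350 − 882 + 49 − 1 = -204.

-204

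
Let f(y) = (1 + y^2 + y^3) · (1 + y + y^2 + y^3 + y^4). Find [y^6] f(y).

(1 + y^2 + y^3) has coefficients 1,0,1,1 for degrees 0…3.
(1 + y + y^2 + y^3 + y^4) has coefficients 1,1,1,1,1,0,0 for degrees 0…6.
[y^6] = 1·0 + 1·1 + 1·1 = 2.

2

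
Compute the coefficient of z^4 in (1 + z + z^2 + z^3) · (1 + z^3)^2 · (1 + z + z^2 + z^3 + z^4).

8

(1 + z + z^2 + z^3) has coefficients 1,1,1,1 for degrees 0…3.
(1 + z^3)^2 has coefficients 1,0,0,2,0 for degrees 0…4.
Finally multiplying by (1 + z + z^2 + z^3 + z^4), the product of all factors after the first has coefficients 1,1,1,3,3 for degrees 0…4.
[z^4] = 1·3 + 1·3 + 1·1 + 1·1 = 8.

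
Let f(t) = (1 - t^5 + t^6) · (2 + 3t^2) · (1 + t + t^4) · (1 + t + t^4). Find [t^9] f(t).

-1

(1 - t^5 + t^6) has coefficients 1,0,0,0,0,-1,1 for degrees 0…6.
(2 + 3t^2) has coefficients 2,0,3,0,0,0,0,0,0,0 for degrees 0…9.
Multiplying by (1 + t + t^4) gives running coefficients 2,2,3,3,2,0,3,0,0,0 for degrees 0…9.
Finally multiplying by (1 + t + t^4), the product of all factors after the first has coefficients 2,4,5,6,7,4,6,6,2,0 for degrees 0…9.
[t^9] = 1·0 − 1·7 + 1·6 = -1.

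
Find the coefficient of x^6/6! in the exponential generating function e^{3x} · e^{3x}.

46656

The EGF product rule gives c_6 = Σ_{k_1+k_2=6} C(6; k_1,k_2) · ∏ g_i(k_i), where e^{3x} gives (3)^k; e^{3x} gives (3)^k.
g_1(k) for k = 0…6: 1, 3, 9, 27, 81, 243, 729.
g_2(k) for k = 0…6: 1, 3, 9, 27, 81, 243, 729.
c_6 = Σ_k C(6,k)·g_1(k)·g_2(6−k) = 1·1·729 + 6·3·243 + 15·9·81 + 20·27·27 + 15·81·9 + 6·243·3 + 1·729·1 = 729 + 4374 + 10935 + 14580 + 10935 + 4374 + 729 = 46656.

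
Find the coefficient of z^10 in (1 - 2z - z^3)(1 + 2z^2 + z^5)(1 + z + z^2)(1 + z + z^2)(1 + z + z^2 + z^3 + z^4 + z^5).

-59

(1 - 2z - z^3) has coefficients 1,-2,0,-1 for degrees 0…3.
(1 + 2z^2 + z^5) has coefficients 1,0,2,0,0,1,0,0,0,0,0 for degrees 0…10.
Multiplying by (1 + z + z^2) gives running coefficients 1,1,3,2,2,1,1,1,0,0,0 for degrees 0…10.
Multiplying by (1 + z + z^2) gives running coefficients 1,2,5,6,7,5,4,3,2,1,0 for degrees 0…10.
Finally multiplying by (1 + z + z^2 + z^3 + z^4 + z^5), the product of all factors after the first has coefficients 1,3,8,14,21,26,29,30,27,22,15 for degrees 0…10.
[z^10] = 1·15 − 2·22 − 1·30 = -59.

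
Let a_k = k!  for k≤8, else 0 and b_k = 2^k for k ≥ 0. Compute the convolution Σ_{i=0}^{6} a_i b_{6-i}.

Write out a_i and b_{6-i} for i = 0,…,6 and sum the products.
Σ = 1·64 + 1·32 + 2·16 + 6·8 + 24·4 + 120·2 + 720·1 = 1232.

1232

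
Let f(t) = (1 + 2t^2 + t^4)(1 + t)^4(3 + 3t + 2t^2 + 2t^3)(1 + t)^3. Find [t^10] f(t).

344

(1 + 2t^2 + t^4) has coefficients 1,0,2,0,1 for degrees 0…4.
(1 + t)^4 has coefficients 1,4,6,4,1,0,0,0,0,0,0 for degrees 0…10.
Multiplying by (3 + 3t + 2t^2 + 2t^3) gives running coefficients 3,15,32,40,35,23,10,2,0,0,0 for degrees 0…10.
Finally multiplying by (1 + t)^3, the product of all factors after the first has coefficients 3,24,86,184,266,280,224,136,59,16,2 for degrees 0…10.
[t^10] = 1·2 + 2·59 + 1·224 = 344.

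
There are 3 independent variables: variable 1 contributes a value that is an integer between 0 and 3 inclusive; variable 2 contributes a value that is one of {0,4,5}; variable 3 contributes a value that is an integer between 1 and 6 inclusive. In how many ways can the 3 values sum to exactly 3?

3

The generating function for the choices is (1 + t + t² + t³)·(1 + t⁴ + t⁵)·(t + t² + t³ + t⁴ + t⁵ + t⁶); the count is [t³].
(1 + t + t² + t³) has coefficients 1,1,1,1 for degrees 0…3.
(1 + t⁴ + t⁵) has coefficients 1,0,0,0 for degrees 0…3.
Finally multiplying by (t + t² + t³ + t⁴ + t⁵ + t⁶), the product of all factors after the first has coefficients 0,1,1,1 for degrees 0…3.
[t³] = 1·1 + 1·1 + 1·1 + 1·0 = 3.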